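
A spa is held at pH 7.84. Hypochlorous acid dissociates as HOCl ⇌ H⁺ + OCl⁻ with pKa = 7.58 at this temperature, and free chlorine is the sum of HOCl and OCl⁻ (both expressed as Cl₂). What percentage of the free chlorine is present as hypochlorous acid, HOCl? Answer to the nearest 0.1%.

35.5%

[OCl⁻]/[HOCl] = 10^(pH − pKa) = 10^(7.84 − 7.58) = 10^0.26 = 1.82.
Fraction as HOCl = 1 / (1 + 1.82) = 0.3546.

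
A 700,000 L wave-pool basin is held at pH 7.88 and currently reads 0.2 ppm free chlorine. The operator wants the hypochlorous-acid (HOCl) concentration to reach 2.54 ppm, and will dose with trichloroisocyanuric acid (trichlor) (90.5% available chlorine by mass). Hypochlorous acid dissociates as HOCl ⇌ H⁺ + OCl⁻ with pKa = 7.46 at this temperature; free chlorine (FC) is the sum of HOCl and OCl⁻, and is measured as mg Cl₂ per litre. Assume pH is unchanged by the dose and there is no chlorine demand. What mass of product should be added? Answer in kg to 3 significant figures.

6.98 kg

[OCl⁻]/[HOCl] = 10^(pH − pKa) = 10^(7.88 − 7.46) = 2.63; fraction as HOCl = 1/(1 + 2.63) = 0.2755.
Free chlorine required for 2.54 ppm HOCl: 2.54 / 0.2755 = 9.221 ppm.
FC to add: 9.221 − 0.2 = 9.021 mg/L as Cl₂.
Cl₂ equivalent: 9.021 mg/L × 700,000 L = 6315 g.
Product at 90.5% available Cl: 6315 / 0.905 = 6977 g.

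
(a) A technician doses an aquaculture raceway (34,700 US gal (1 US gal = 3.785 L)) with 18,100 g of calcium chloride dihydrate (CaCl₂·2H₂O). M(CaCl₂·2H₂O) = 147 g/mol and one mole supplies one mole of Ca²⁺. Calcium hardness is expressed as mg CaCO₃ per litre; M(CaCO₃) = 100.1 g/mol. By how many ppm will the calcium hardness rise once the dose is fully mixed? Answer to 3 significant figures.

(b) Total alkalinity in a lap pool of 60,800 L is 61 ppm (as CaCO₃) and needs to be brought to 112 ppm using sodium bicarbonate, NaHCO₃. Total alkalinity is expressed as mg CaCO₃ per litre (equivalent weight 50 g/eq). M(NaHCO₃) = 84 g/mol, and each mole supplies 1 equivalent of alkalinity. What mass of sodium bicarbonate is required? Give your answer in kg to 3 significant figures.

(a) 93.8 ppm; (b) 5.21 kg

(a) Volume: 34,700 US gal × 3.785 L/gal = 131,340 L.
(a) Moles of Ca²⁺: 18,100 g ÷ 147 g/mol = 123.1 mol.
(a) As CaCO₃: 123.1 mol × 100.1 g/mol = 12,330 g.
(a) Rise: 12,330 g / 131,340 L × 1000 = 93.84 mg/L.

(b) Alkalinity to add: (112 − 61) = 51 mg/L as CaCO₃ × 60,800 L = 3101 g as CaCO₃.
(b) Equivalents: 3101 g ÷ 50 g/eq = 62.02 eq.
(b) NaHCO₃ supplies 1 eq per mole → 62.02 mol.
(b) Mass: 62.02 mol × 84 g/mol = 5209 g.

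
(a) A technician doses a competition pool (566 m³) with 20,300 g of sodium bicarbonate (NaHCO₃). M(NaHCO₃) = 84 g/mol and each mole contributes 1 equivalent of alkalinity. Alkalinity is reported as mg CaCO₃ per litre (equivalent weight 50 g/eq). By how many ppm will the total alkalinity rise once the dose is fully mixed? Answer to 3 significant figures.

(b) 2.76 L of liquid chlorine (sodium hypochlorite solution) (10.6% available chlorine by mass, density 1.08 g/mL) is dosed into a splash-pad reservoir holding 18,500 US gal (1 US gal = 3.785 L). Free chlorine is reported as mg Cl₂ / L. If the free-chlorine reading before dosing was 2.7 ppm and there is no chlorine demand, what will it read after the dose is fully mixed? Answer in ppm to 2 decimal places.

(a) 21.3 ppm; (b) 7.21 ppm

(a) Volume: 566 m³ = 566,000 L.
(a) Moles of NaHCO₃: 20,300 g ÷ 84 g/mol = 241.7 mol → 241.7 eq of alkalinity.
(a) As CaCO₃: 241.7 eq × 50 g/eq = 12,080 g.
(a) Rise: 12,080 g / 566,000 L × 1000 = 21.35 mg/L.

(b) Volume: 18,500 US gal × 3.785 L/gal = 70,022 L.
(b) Mass of solution: 2.76 L × 1000 mL/L × 1.08 g/mL = 2981 g.
(b) Available chlorine delivered: 2981 g × 0.106 = 316 g as Cl₂.
(b) Concentration rise: 316 g / 70,022 L = 4.512 mg/L = 4.51 ppm.
(b) Final FC: 2.7 + 4.51 = 7.21 ppm.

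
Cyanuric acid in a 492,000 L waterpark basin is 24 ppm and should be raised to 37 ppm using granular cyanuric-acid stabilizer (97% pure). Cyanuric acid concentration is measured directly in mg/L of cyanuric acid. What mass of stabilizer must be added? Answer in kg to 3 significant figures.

CYA to add: (37 − 24) = 13 mg/L × 492,000 L = 6396 g cyanuric acid.
At 97% purity: 6396 / 0.97 = 6594 g product.

6.59 kg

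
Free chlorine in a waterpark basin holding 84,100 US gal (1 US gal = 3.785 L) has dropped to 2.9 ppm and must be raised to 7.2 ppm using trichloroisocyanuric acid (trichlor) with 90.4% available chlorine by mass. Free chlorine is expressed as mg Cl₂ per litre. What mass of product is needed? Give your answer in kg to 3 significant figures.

1.51 kg

Volume: 84,100 US gal × 3.785 L/gal = 318,318 L.
Chlorine deficit: 7.2 − 2.9 = 4.3 ppm = 4.3 mg/L as Cl₂.
Cl₂ equivalent needed: 4.3 mg/L × 318,318 L = 1,369,000 mg = 1369 g.
Product at 90.4% available chlorine: 1369 / 0.904 = 1514 g.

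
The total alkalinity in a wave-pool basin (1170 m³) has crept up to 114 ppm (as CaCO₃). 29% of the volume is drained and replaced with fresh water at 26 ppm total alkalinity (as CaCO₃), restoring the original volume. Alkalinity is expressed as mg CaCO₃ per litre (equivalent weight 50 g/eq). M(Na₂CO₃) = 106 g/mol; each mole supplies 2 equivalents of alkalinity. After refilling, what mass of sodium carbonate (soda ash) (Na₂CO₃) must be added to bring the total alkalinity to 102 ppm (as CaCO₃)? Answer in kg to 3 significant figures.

Volume: 1170 m³ = 1,170,000 L.
After draining 29% and refilling: 114 × 0.71 + 26 × 0.29 = 88.48 ppm.
Deficit to target: 102 − 88.48 = 13.52 mg/L.
As CaCO₃: 13.52 mg/L × 1,170,000 L = 15,820 g; ÷ 50 g/eq ÷ 2 = 158.2 mol Na₂CO₃.
Mass: 158.2 × 106 = 16,770 g.

16.8 kg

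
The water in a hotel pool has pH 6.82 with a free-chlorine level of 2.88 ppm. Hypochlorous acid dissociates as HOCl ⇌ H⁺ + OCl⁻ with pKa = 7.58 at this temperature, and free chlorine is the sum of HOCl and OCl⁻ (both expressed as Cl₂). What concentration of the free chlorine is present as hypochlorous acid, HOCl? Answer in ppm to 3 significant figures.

[OCl⁻]/[HOCl] = 10^(pH − pKa) = 10^(6.82 − 7.58) = 10^-0.76 = 0.1738.
Fraction as HOCl = 1 / (1 + 0.1738) = 0.8519.
HOCl = 0.8519 × 2.88 ppm = 2.454 ppm.

2.45 ppm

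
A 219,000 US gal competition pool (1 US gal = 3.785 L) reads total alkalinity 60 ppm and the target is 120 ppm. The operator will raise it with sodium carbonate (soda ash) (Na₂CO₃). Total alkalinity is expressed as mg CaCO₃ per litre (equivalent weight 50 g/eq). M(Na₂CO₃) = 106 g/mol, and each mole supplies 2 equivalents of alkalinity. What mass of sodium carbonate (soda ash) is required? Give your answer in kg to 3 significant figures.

Volume: 219,000 US gal × 3.785 L/gal = 828,915 L.
Alkalinity to add: (120 − 60) = 60 mg/L as CaCO₃ × 828,915 L = 49,730 g as CaCO₃.
Equivalents: 49,730 g ÷ 50 g/eq = 994.7 eq.
Each mole of Na₂CO₃ supplies 2 eq, so 994.7 / 2 = 497.3 mol.
Mass: 497.3 mol × 106 g/mol = 52,720 g.

52.7 kg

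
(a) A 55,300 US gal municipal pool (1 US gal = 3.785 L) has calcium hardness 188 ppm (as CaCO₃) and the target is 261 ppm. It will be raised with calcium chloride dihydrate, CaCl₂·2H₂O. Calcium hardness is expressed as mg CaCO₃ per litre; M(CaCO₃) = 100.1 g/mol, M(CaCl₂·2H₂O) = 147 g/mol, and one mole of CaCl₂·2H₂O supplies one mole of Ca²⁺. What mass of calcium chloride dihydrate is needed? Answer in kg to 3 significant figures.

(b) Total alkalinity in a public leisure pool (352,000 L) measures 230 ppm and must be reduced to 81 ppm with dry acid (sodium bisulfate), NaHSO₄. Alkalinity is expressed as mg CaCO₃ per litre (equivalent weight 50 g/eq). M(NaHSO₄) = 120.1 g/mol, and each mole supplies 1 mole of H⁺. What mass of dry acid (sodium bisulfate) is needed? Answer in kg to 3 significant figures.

(a) 22.4 kg; (b) 126 kg

(a) Volume: 55,300 US gal × 3.785 L/gal = 209,310 L.
(a) Hardness to add: (261 − 188) = 73 mg/L as CaCO₃ × 209,310 L = 15,280 g as CaCO₃.
(a) Moles of Ca²⁺ (1 mol Ca²⁺ ≡ 1 mol CaCO₃): 15,280 / 100.1 g/mol = 152.6 mol.
(a) Mass of CaCl₂·2H₂O: 152.6 × 147 = 22,440 g.

(b) Alkalinity to neutralize: (230 − 81) = 149 mg/L as CaCO₃ × 352,000 L = 52,450 g as CaCO₃.
(b) Equivalents of H⁺ required: 52,450 ÷ 50 g/eq = 1049 eq = 1049 mol NaHSO₄.
(b) Mass of NaHSO₄: 1049 × 120.1 = 126,000 g.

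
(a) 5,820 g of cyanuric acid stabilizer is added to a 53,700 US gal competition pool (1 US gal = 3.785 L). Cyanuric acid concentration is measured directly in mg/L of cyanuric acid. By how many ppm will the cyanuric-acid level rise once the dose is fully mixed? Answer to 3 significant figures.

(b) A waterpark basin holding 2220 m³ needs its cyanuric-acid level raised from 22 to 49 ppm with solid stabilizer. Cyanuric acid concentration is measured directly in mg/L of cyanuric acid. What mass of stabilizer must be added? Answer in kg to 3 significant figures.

(a) 28.6 ppm; (b) 59.9 kg

(a) Volume: 53,700 US gal × 3.785 L/gal = 203,254 L.
(a) Rise: 5,820 g / 203,254 L × 1000 = 28.63 mg/L.

(b) Volume: 2220 m³ = 2,220,000 L.
(b) CYA to add: (49 − 22) = 27 mg/L × 2,220,000 L = 59,940 g cyanuric acid.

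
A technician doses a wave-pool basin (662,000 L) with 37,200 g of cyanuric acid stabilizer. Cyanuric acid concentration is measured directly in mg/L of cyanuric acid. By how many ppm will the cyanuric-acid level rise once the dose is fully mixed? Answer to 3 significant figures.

56.2 ppm

Rise: 37,200 g / 662,000 L × 1000 = 56.19 mg/L.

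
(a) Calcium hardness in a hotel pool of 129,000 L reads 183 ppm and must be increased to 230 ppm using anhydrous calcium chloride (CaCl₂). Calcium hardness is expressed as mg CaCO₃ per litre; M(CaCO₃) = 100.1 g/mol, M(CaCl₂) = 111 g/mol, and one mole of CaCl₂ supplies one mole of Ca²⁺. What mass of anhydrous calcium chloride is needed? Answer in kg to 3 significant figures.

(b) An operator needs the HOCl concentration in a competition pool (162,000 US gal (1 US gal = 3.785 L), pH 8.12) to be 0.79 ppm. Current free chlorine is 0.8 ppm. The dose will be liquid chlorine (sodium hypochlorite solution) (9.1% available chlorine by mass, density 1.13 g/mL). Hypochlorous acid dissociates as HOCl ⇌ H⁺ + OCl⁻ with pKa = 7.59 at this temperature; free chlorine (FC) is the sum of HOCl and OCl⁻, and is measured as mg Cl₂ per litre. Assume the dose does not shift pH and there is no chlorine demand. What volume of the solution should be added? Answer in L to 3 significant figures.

(a) Hardness to add: (230 − 183) = 47 mg/L as CaCO₃ × 129,000 L = 6063 g as CaCO₃.
(a) Moles of Ca²⁺ (1 mol Ca²⁺ ≡ 1 mol CaCO₃): 6063 / 100.1 g/mol = 60.57 mol.
(a) Mass of CaCl₂: 60.57 × 111 = 6723 g.

(b) Volume: 162,000 US gal × 3.785 L/gal = 613,170 L.
(b) [OCl⁻]/[HOCl] = 10^(pH − pKa) = 10^(8.12 − 7.59) = 3.388; fraction as HOCl = 1/(1 + 3.388) = 0.2279.
(b) Free chlorine required for 0.79 ppm HOCl: 0.79 / 0.2279 = 3.467 ppm.
(b) FC to add: 3.467 − 0.8 = 2.667 mg/L as Cl₂.
(b) Cl₂ equivalent: 2.667 mg/L × 613,170 L = 1635 g.
(b) Product at 9.1% available Cl: 1635 / 0.091 = 17,970 g.
(b) Volume: 17,970 g ÷ 1.13 g/mL = 15,900 mL.

(a) 6.72 kg; (b) 15.9 L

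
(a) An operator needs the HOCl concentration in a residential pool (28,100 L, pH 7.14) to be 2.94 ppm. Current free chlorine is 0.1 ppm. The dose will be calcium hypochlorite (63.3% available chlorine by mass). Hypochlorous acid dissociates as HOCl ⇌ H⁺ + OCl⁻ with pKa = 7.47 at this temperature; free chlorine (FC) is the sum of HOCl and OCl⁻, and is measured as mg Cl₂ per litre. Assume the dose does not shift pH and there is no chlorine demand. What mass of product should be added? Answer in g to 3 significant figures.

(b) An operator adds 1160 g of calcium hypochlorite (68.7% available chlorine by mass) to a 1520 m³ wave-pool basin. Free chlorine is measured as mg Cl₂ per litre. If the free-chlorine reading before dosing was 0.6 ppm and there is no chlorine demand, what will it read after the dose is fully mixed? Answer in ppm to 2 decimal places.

(a) 187 g; (b) 1.12 ppm

(a) [OCl⁻]/[HOCl] = 10^(pH − pKa) = 10^(7.14 − 7.47) = 0.4677; fraction as HOCl = 1/(1 + 0.4677) = 0.6813.
(a) Free chlorine required for 2.94 ppm HOCl: 2.94 / 0.6813 = 4.315 ppm.
(a) FC to add: 4.315 − 0.1 = 4.215 mg/L as Cl₂.
(a) Cl₂ equivalent: 4.215 mg/L × 28,100 L = 118.4 g.
(a) Product at 63.3% available Cl: 118.4 / 0.633 = 187.1 g.

(b) Volume: 1520 m³ = 1,520,000 L.
(b) Available chlorine delivered: 1160 g × 0.687 = 796.9 g as Cl₂.
(b) Concentration rise: 796.9 g / 1,520,000 L = 0.5243 mg/L = 0.52 ppm.
(b) Final FC: 0.6 + 0.52 = 1.12 ppm.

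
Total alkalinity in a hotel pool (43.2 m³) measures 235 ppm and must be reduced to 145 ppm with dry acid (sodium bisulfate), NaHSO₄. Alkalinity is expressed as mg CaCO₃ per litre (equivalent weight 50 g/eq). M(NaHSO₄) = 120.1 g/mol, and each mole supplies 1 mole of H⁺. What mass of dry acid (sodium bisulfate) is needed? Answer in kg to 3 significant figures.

Volume: 43.2 m³ = 43,200 L.
Alkalinity to neutralize: (235 − 145) = 90 mg/L as CaCO₃ × 43,200 L = 3888 g as CaCO₃.
Equivalents of H⁺ required: 3888 ÷ 50 g/eq = 77.76 eq = 77.76 mol NaHSO₄.
Mass of NaHSO₄: 77.76 × 120.1 = 9339 g.

9.34 kg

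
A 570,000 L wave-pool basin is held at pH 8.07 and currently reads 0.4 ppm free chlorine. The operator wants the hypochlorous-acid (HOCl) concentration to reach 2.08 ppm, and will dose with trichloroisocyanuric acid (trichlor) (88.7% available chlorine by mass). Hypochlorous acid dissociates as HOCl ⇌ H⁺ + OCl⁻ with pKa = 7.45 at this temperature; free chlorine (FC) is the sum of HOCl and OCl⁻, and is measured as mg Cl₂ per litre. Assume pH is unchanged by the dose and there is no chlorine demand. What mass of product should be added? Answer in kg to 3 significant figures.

[OCl⁻]/[HOCl] = 10^(pH − pKa) = 10^(8.07 − 7.45) = 4.169; fraction as HOCl = 1/(1 + 4.169) = 0.1935.
Free chlorine required for 2.08 ppm HOCl: 2.08 / 0.1935 = 10.75 ppm.
FC to add: 10.75 − 0.4 = 10.35 mg/L as Cl₂.
Cl₂ equivalent: 10.35 mg/L × 570,000 L = 5900 g.
Product at 88.7% available Cl: 5900 / 0.887 = 6652 g.

6.65 kg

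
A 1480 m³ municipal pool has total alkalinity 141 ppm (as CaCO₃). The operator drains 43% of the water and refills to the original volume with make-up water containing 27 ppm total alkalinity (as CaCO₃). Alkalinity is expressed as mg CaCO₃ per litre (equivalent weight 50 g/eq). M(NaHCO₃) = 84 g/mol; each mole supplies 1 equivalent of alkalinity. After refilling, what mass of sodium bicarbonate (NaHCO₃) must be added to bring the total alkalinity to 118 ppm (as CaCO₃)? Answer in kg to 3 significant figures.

64.7 kg

Volume: 1480 m³ = 1,480,000 L.
After draining 43% and refilling: 141 × 0.57 + 27 × 0.43 = 91.98 ppm.
Deficit to target: 118 − 91.98 = 26.02 mg/L.
As CaCO₃: 26.02 mg/L × 1,480,000 L = 38,510 g; ÷ 50 g/eq ÷ 1 = 770.2 mol NaHCO₃.
Mass: 770.2 × 84 = 64,700 g.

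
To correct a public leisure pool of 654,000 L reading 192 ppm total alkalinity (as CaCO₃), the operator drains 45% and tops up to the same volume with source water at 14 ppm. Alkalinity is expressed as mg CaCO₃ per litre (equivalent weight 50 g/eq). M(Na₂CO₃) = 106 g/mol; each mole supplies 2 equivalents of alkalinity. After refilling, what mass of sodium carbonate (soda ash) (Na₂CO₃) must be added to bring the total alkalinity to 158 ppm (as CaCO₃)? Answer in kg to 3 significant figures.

After draining 45% and refilling: 192 × 0.55 + 14 × 0.45 = 111.9 ppm.
Deficit to target: 158 − 111.9 = 46.1 mg/L.
As CaCO₃: 46.1 mg/L × 654,000 L = 30,150 g; ÷ 50 g/eq ÷ 2 = 301.5 mol Na₂CO₃.
Mass: 301.5 × 106 = 31,960 g.

32.0 kg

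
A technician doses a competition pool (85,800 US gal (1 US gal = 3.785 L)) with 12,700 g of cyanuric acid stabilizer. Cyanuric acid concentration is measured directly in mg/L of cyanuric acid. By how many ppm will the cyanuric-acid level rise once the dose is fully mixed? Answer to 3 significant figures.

Volume: 85,800 US gal × 3.785 L/gal = 324,753 L.
Rise: 12,700 g / 324,753 L × 1000 = 39.11 mg/L.

39.1 ppm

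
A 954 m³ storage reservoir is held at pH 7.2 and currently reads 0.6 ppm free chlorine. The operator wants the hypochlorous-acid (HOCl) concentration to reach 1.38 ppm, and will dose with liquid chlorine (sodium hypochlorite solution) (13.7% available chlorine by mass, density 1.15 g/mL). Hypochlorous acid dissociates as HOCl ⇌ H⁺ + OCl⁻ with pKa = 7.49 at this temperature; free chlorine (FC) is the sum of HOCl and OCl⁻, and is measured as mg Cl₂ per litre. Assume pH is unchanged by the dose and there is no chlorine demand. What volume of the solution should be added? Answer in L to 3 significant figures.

9.01 L

Volume: 954 m³ = 954,000 L.
[OCl⁻]/[HOCl] = 10^(pH − pKa) = 10^(7.2 − 7.49) = 0.5129; fraction as HOCl = 1/(1 + 0.5129) = 0.661.
Free chlorine required for 1.38 ppm HOCl: 1.38 / 0.661 = 2.088 ppm.
FC to add: 2.088 − 0.6 = 1.488 mg/L as Cl₂.
Cl₂ equivalent: 1.488 mg/L × 954,000 L = 1419 g.
Product at 13.7% available Cl: 1419 / 0.137 = 10,360 g.
Volume: 10,360 g ÷ 1.15 g/mL = 9009 mL.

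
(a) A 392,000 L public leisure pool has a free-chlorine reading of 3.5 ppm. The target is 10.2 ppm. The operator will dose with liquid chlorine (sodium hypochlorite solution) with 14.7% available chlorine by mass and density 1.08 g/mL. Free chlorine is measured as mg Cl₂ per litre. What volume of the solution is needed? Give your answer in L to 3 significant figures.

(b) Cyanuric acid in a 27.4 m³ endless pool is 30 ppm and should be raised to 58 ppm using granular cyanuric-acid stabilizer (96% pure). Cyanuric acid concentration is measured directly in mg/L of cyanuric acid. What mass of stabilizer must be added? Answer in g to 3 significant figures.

(a) 16.5 L; (b) 799 g

(a) Chlorine deficit: 10.2 − 3.5 = 6.7 ppm = 6.7 mg/L as Cl₂.
(a) Cl₂ equivalent needed: 6.7 mg/L × 392,000 L = 2,626,000 mg = 2626 g.
(a) Product at 14.7% available chlorine: 2626 / 0.147 = 17,870 g.
(a) Volume at density 1.08 g/mL: 17,870 g ÷ 1.08 g/mL = 16,540 mL.

(b) Volume: 27.4 m³ = 27,400 L.
(b) CYA to add: (58 − 30) = 28 mg/L × 27,400 L = 767.2 g cyanuric acid.
(b) At 96% purity: 767.2 / 0.96 = 799.2 g product.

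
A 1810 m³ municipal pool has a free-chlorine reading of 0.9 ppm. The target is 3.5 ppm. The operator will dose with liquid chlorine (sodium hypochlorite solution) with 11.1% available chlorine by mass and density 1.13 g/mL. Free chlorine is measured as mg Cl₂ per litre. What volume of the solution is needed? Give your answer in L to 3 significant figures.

Volume: 1810 m³ = 1,810,000 L.
Chlorine deficit: 3.5 − 0.9 = 2.6 ppm = 2.6 mg/L as Cl₂.
Cl₂ equivalent needed: 2.6 mg/L × 1,810,000 L = 4,706,000 mg = 4706 g.
Product at 11.1% available chlorine: 4706 / 0.111 = 42,400 g.
Volume at density 1.13 g/mL: 42,400 g ÷ 1.13 g/mL = 37,520 mL.

37.5 L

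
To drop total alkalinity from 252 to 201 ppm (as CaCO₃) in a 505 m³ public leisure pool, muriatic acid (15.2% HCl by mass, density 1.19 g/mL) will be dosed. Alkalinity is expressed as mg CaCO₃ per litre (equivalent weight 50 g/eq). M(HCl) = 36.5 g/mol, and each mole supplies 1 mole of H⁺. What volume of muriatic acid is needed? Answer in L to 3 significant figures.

104 L

Volume: 505 m³ = 505,000 L.
Alkalinity to neutralize: (252 − 201) = 51 mg/L as CaCO₃ × 505,000 L = 25,760 g as CaCO₃.
Equivalents of H⁺ required: 25,760 ÷ 50 g/eq = 515.1 eq = 515.1 mol HCl.
Mass of HCl: 515.1 × 36.5 = 18,800 g.
Mass of 15.2% solution: 18,800 / 0.152 = 123,700 g.
Volume: 123,700 g ÷ 1.19 g/mL = 103,900 mL.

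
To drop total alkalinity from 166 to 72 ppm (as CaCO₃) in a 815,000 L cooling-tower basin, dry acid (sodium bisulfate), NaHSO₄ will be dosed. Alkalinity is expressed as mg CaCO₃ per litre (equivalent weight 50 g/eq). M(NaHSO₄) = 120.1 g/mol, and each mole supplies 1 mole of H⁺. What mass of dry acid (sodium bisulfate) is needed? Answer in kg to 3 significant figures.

Alkalinity to neutralize: (166 − 72) = 94 mg/L as CaCO₃ × 815,000 L = 76,610 g as CaCO₃.
Equivalents of H⁺ required: 76,610 ÷ 50 g/eq = 1532 eq = 1532 mol NaHSO₄.
Mass of NaHSO₄: 1532 × 120.1 = 184,000 g.

184 kg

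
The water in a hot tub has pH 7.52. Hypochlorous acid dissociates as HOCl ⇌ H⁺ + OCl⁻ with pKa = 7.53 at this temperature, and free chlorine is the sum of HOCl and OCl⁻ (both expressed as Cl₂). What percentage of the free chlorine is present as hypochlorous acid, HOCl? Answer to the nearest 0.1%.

[OCl⁻]/[HOCl] = 10^(pH − pKa) = 10^(7.52 − 7.53) = 10^-0.01 = 0.9772.
Fraction as HOCl = 1 / (1 + 0.9772) = 0.5058.

50.6%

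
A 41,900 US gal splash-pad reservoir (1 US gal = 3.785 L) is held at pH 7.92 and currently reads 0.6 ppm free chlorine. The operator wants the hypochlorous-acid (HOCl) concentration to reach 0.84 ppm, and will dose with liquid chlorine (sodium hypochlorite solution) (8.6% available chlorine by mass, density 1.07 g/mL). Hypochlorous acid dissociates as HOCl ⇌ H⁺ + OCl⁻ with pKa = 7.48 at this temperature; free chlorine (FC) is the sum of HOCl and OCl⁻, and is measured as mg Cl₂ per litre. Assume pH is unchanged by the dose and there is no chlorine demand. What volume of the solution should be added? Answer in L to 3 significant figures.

Volume: 41,900 US gal × 3.785 L/gal = 158,592 L.
[OCl⁻]/[HOCl] = 10^(pH − pKa) = 10^(7.92 − 7.48) = 2.754; fraction as HOCl = 1/(1 + 2.754) = 0.2664.
Free chlorine required for 0.84 ppm HOCl: 0.84 / 0.2664 = 3.154 ppm.
FC to add: 3.154 − 0.6 = 2.554 mg/L as Cl₂.
Cl₂ equivalent: 2.554 mg/L × 158,592 L = 405 g.
Product at 8.6% available Cl: 405 / 0.086 = 4709 g.
Volume: 4709 g ÷ 1.07 g/mL = 4401 mL.

4.40 L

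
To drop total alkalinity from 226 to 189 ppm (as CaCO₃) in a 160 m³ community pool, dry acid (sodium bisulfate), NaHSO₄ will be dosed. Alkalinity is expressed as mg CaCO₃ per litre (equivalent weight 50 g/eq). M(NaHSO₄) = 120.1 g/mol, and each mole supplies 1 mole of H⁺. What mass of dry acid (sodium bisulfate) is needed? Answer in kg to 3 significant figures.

Volume: 160 m³ = 160,000 L.
Alkalinity to neutralize: (226 − 189) = 37 mg/L as CaCO₃ × 160,000 L = 5920 g as CaCO₃.
Equivalents of H⁺ required: 5920 ÷ 50 g/eq = 118.4 eq = 118.4 mol NaHSO₄.
Mass of NaHSO₄: 118.4 × 120.1 = 14,220 g.

14.2 kg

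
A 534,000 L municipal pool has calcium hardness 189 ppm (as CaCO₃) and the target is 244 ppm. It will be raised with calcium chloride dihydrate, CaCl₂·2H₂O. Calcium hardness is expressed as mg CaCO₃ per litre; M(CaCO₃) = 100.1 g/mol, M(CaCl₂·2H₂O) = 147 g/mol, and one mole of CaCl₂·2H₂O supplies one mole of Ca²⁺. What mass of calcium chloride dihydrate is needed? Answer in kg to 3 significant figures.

43.1 kg

Hardness to add: (244 − 189) = 55 mg/L as CaCO₃ × 534,000 L = 29,370 g as CaCO₃.
Moles of Ca²⁺ (1 mol Ca²⁺ ≡ 1 mol CaCO₃): 29,370 / 100.1 g/mol = 293.4 mol.
Mass of CaCl₂·2H₂O: 293.4 × 147 = 43,130 g.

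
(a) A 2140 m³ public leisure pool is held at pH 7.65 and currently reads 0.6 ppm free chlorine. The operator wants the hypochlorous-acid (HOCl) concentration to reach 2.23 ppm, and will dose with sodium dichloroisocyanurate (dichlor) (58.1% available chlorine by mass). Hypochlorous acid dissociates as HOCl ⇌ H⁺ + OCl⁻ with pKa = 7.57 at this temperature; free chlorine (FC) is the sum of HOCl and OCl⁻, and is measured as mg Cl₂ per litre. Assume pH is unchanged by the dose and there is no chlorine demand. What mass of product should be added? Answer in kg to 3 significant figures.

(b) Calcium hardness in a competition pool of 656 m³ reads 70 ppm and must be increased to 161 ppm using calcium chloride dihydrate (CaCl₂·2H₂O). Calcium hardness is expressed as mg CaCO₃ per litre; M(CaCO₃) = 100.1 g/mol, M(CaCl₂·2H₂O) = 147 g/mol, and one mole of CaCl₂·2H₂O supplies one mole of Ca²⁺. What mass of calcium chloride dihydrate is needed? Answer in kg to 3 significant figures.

(a) 15.9 kg; (b) 87.7 kg

(a) Volume: 2140 m³ = 2,140,000 L.
(a) [OCl⁻]/[HOCl] = 10^(pH − pKa) = 10^(7.65 − 7.57) = 1.202; fraction as HOCl = 1/(1 + 1.202) = 0.4541.
(a) Free chlorine required for 2.23 ppm HOCl: 2.23 / 0.4541 = 4.911 ppm.
(a) FC to add: 4.911 − 0.6 = 4.311 mg/L as Cl₂.
(a) Cl₂ equivalent: 4.311 mg/L × 2,140,000 L = 9226 g.
(a) Product at 58.1% available Cl: 9226 / 0.581 = 15,880 g.

(b) Volume: 656 m³ = 656,000 L.
(b) Hardness to add: (161 − 70) = 91 mg/L as CaCO₃ × 656,000 L = 59,700 g as CaCO₃.
(b) Moles of Ca²⁺ (1 mol Ca²⁺ ≡ 1 mol CaCO₃): 59,700 / 100.1 g/mol = 596.4 mol.
(b) Mass of CaCl₂·2H₂O: 596.4 × 147 = 87,670 g.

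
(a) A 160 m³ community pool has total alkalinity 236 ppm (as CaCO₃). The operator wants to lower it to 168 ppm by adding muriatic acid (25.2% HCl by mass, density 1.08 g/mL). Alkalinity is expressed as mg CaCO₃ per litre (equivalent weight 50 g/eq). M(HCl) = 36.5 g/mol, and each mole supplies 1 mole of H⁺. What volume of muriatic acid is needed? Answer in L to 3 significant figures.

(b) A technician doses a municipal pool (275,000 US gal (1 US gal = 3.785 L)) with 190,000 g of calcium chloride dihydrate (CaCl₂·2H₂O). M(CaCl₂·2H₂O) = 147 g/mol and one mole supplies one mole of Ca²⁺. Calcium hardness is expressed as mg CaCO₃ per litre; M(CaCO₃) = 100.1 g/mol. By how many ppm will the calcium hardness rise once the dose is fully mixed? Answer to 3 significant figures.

(a) 29.2 L; (b) 124 ppm

(a) Volume: 160 m³ = 160,000 L.
(a) Alkalinity to neutralize: (236 − 168) = 68 mg/L as CaCO₃ × 160,000 L = 10,880 g as CaCO₃.
(a) Equivalents of H⁺ required: 10,880 ÷ 50 g/eq = 217.6 eq = 217.6 mol HCl.
(a) Mass of HCl: 217.6 × 36.5 = 7942 g.
(a) Mass of 25.2% solution: 7942 / 0.252 = 31,520 g.
(a) Volume: 31,520 g ÷ 1.08 g/mL = 29,180 mL.

(b) Volume: 275,000 US gal × 3.785 L/gal = 1,040,875 L.
(b) Moles of Ca²⁺: 190,000 g ÷ 147 g/mol = 1293 mol.
(b) As CaCO₃: 1293 mol × 100.1 g/mol = 129,400 g.
(b) Rise: 129,400 g / 1,040,875 L × 1000 = 124.3 mg/L.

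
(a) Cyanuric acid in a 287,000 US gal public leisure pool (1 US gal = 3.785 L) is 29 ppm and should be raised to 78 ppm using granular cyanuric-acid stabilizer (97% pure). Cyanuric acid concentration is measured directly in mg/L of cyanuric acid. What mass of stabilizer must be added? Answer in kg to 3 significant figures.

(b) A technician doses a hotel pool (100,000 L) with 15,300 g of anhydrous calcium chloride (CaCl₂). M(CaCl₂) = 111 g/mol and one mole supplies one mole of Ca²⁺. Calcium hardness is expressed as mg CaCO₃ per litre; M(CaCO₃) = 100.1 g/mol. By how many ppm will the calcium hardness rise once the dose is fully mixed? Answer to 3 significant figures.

(a) Volume: 287,000 US gal × 3.785 L/gal = 1,086,295 L.
(a) CYA to add: (78 − 29) = 49 mg/L × 1,086,295 L = 53,230 g cyanuric acid.
(a) At 97% purity: 53,230 / 0.97 = 54,870 g product.

(b) Moles of Ca²⁺: 15,300 g ÷ 111 g/mol = 137.8 mol.
(b) As CaCO₃: 137.8 mol × 100.1 g/mol = 13,800 g.
(b) Rise: 13,800 g / 100,000 L × 1000 = 138 mg/L.

(a) 54.9 kg; (b) 138 ppm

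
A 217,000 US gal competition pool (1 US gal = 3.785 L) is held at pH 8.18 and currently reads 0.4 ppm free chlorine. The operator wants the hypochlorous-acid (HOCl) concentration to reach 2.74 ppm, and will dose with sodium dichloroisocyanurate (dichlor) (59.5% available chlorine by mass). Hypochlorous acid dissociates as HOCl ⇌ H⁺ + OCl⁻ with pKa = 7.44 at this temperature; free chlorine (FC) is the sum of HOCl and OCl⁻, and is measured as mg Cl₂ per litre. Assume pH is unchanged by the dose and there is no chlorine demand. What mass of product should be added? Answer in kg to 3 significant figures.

Volume: 217,000 US gal × 3.785 L/gal = 821,345 L.
[OCl⁻]/[HOCl] = 10^(pH − pKa) = 10^(8.18 − 7.44) = 5.495; fraction as HOCl = 1/(1 + 5.495) = 0.154.
Free chlorine required for 2.74 ppm HOCl: 2.74 / 0.154 = 17.8 ppm.
FC to add: 17.8 − 0.4 = 17.4 mg/L as Cl₂.
Cl₂ equivalent: 17.4 mg/L × 821,345 L = 14,290 g.
Product at 59.5% available Cl: 14,290 / 0.595 = 24,020 g.

24.0 kg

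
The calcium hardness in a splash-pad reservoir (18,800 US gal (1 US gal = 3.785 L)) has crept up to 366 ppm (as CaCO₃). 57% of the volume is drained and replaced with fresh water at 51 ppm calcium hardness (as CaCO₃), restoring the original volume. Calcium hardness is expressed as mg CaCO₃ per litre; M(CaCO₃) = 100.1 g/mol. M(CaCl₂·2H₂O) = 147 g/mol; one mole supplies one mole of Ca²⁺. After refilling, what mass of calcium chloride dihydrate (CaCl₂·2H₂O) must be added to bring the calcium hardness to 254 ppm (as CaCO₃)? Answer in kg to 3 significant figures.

Volume: 18,800 US gal × 3.785 L/gal = 71,158 L.
After draining 57% and refilling: 366 × 0.43 + 51 × 0.57 = 186.45 ppm.
Deficit to target: 254 − 186.45 = 67.55 mg/L.
As CaCO₃: 67.55 mg/L × 71,158 L = 4807 g; ÷ 100.1 = 48.02 mol Ca²⁺.
Mass: 48.02 × 147 = 7059 g.

7.06 kg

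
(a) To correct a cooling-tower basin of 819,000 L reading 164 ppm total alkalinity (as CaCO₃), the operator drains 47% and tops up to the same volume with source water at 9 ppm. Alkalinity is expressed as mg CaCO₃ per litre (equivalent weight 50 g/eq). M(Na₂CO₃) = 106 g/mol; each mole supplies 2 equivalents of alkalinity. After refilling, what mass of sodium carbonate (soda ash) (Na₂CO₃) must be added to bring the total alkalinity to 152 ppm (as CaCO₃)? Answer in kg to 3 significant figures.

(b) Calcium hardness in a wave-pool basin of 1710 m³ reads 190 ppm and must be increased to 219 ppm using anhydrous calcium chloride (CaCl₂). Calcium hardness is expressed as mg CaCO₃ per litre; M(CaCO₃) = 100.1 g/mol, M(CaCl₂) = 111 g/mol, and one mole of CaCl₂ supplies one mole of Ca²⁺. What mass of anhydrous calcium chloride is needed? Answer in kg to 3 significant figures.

(a) 52.8 kg; (b) 55.0 kg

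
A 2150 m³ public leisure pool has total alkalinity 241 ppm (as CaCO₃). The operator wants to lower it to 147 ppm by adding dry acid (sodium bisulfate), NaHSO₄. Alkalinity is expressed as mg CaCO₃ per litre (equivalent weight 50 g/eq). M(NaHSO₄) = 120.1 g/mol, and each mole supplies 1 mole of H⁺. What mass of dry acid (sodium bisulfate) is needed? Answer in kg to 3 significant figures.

485 kg

Volume: 2150 m³ = 2,150,000 L.
Alkalinity to neutralize: (241 − 147) = 94 mg/L as CaCO₃ × 2,150,000 L = 202,100 g as CaCO₃.
Equivalents of H⁺ required: 202,100 ÷ 50 g/eq = 4042 eq = 4042 mol NaHSO₄.
Mass of NaHSO₄: 4042 × 120.1 = 485,400 g.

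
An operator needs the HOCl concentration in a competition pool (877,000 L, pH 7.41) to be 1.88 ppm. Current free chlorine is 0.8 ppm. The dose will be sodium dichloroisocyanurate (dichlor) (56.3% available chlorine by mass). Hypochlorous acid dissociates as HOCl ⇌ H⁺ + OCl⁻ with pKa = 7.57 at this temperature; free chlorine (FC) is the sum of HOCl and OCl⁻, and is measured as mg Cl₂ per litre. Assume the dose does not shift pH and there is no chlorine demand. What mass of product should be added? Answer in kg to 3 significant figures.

3.71 kg

[OCl⁻]/[HOCl] = 10^(pH − pKa) = 10^(7.41 − 7.57) = 0.6918; fraction as HOCl = 1/(1 + 0.6918) = 0.5911.
Free chlorine required for 1.88 ppm HOCl: 1.88 / 0.5911 = 3.181 ppm.
FC to add: 3.181 − 0.8 = 2.381 mg/L as Cl₂.
Cl₂ equivalent: 2.381 mg/L × 877,000 L = 2088 g.
Product at 56.3% available Cl: 2088 / 0.563 = 3708 g.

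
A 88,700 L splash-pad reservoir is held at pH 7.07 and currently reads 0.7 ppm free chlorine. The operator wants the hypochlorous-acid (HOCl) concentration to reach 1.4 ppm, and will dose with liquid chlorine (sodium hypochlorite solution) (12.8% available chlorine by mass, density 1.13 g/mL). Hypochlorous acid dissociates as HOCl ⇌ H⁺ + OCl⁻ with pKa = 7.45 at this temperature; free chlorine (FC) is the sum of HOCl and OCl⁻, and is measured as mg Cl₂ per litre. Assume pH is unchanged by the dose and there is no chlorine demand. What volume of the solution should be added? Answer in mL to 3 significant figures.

[OCl⁻]/[HOCl] = 10^(pH − pKa) = 10^(7.07 − 7.45) = 0.4169; fraction as HOCl = 1/(1 + 0.4169) = 0.7058.
Free chlorine required for 1.4 ppm HOCl: 1.4 / 0.7058 = 1.984 ppm.
FC to add: 1.984 − 0.7 = 1.284 mg/L as Cl₂.
Cl₂ equivalent: 1.284 mg/L × 88,700 L = 113.9 g.
Product at 12.8% available Cl: 113.9 / 0.128 = 889.5 g.
Volume: 889.5 g ÷ 1.13 g/mL = 787.2 mL.

787 mL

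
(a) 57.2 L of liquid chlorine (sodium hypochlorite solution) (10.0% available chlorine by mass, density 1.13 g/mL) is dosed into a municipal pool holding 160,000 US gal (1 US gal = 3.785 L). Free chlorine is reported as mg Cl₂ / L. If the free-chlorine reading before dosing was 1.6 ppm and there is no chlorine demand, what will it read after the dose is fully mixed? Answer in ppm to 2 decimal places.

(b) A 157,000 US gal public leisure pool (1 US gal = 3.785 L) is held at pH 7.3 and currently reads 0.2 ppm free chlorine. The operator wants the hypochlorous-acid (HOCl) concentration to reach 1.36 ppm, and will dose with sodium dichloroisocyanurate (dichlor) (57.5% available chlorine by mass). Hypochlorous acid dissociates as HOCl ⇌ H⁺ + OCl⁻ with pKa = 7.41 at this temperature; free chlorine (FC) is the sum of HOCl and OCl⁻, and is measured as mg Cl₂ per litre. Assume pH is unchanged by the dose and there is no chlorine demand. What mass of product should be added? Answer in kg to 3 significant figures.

(a) 12.27 ppm; (b) 2.29 kg

(a) Volume: 160,000 US gal × 3.785 L/gal = 605,600 L.
(a) Mass of solution: 57.2 L × 1000 mL/L × 1.13 g/mL = 64,640 g.
(a) Available chlorine delivered: 64,640 g × 0.1 = 6464 g as Cl₂.
(a) Concentration rise: 6464 g / 605,600 L = 10.67 mg/L = 10.67 ppm.
(a) Final FC: 1.6 + 10.67 = 12.27 ppm.

(b) Volume: 157,000 US gal × 3.785 L/gal = 594,245 L.
(b) [OCl⁻]/[HOCl] = 10^(pH − pKa) = 10^(7.3 − 7.41) = 0.7762; fraction as HOCl = 1/(1 + 0.7762) = 0.563.
(b) Free chlorine required for 1.36 ppm HOCl: 1.36 / 0.563 = 2.416 ppm.
(b) FC to add: 2.416 − 0.2 = 2.216 mg/L as Cl₂.
(b) Cl₂ equivalent: 2.216 mg/L × 594,245 L = 1317 g.
(b) Product at 57.5% available Cl: 1317 / 0.575 = 2290 g.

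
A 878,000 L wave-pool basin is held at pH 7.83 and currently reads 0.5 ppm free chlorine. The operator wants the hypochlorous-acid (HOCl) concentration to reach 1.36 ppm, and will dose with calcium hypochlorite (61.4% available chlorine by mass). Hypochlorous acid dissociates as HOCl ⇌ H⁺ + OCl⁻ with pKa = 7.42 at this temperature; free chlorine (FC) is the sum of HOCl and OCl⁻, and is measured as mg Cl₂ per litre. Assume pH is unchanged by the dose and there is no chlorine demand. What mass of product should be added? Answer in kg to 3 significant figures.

6.23 kg

[OCl⁻]/[HOCl] = 10^(pH − pKa) = 10^(7.83 − 7.42) = 2.57; fraction as HOCl = 1/(1 + 2.57) = 0.2801.
Free chlorine required for 1.36 ppm HOCl: 1.36 / 0.2801 = 4.856 ppm.
FC to add: 4.856 − 0.5 = 4.356 mg/L as Cl₂.
Cl₂ equivalent: 4.356 mg/L × 878,000 L = 3824 g.
Product at 61.4% available Cl: 3824 / 0.614 = 6229 g.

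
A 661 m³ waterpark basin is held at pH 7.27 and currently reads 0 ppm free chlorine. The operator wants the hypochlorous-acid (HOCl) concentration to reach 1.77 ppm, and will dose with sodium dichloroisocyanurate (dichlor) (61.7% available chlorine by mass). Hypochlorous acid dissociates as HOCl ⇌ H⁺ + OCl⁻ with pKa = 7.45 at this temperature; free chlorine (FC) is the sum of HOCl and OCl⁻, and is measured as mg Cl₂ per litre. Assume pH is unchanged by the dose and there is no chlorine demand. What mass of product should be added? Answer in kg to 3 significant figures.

Volume: 661 m³ = 661,000 L.
[OCl⁻]/[HOCl] = 10^(pH − pKa) = 10^(7.27 − 7.45) = 0.6607; fraction as HOCl = 1/(1 + 0.6607) = 0.6022.
Free chlorine required for 1.77 ppm HOCl: 1.77 / 0.6022 = 2.939 ppm.
FC to add: 2.939 − 0 = 2.939 mg/L as Cl₂.
Cl₂ equivalent: 2.939 mg/L × 661,000 L = 1943 g.
Product at 61.7% available Cl: 1943 / 0.617 = 3149 g.

3.15 kg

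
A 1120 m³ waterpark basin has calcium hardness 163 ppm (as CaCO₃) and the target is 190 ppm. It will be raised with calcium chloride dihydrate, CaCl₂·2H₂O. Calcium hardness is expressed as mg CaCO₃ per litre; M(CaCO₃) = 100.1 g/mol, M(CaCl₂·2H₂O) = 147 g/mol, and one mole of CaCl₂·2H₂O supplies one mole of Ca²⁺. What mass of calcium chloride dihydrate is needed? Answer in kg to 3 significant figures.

44.4 kg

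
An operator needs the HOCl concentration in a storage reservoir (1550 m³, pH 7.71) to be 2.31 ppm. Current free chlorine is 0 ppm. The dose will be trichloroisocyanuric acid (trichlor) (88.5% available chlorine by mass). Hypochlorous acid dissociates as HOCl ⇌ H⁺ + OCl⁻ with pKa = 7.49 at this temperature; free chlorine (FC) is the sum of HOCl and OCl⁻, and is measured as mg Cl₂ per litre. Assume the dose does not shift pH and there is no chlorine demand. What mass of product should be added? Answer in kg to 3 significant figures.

10.8 kg

Volume: 1550 m³ = 1,550,000 L.
[OCl⁻]/[HOCl] = 10^(pH − pKa) = 10^(7.71 − 7.49) = 1.66; fraction as HOCl = 1/(1 + 1.66) = 0.376.
Free chlorine required for 2.31 ppm HOCl: 2.31 / 0.376 = 6.144 ppm.
FC to add: 6.144 − 0 = 6.144 mg/L as Cl₂.
Cl₂ equivalent: 6.144 mg/L × 1,550,000 L = 9523 g.
Product at 88.5% available Cl: 9523 / 0.885 = 10,760 g.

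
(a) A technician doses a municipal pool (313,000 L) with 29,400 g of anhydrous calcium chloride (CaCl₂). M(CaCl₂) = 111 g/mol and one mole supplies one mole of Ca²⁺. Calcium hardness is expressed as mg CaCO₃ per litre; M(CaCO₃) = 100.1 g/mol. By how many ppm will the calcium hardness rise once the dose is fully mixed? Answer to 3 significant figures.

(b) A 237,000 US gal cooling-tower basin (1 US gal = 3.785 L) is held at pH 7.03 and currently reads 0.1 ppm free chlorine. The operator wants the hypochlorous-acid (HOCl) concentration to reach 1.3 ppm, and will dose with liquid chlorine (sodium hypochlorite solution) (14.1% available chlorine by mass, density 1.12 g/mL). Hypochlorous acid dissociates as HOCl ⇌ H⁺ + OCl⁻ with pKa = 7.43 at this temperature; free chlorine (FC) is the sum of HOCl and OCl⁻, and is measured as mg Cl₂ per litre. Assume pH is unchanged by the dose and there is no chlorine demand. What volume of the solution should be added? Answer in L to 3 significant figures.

(a) Moles of Ca²⁺: 29,400 g ÷ 111 g/mol = 264.9 mol.
(a) As CaCO₃: 264.9 mol × 100.1 g/mol = 26,510 g.
(a) Rise: 26,510 g / 313,000 L × 1000 = 84.71 mg/L.

(b) Volume: 237,000 US gal × 3.785 L/gal = 897,045 L.
(b) [OCl⁻]/[HOCl] = 10^(pH − pKa) = 10^(7.03 − 7.43) = 0.3981; fraction as HOCl = 1/(1 + 0.3981) = 0.7153.
(b) Free chlorine required for 1.3 ppm HOCl: 1.3 / 0.7153 = 1.818 ppm.
(b) FC to add: 1.818 − 0.1 = 1.718 mg/L as Cl₂.
(b) Cl₂ equivalent: 1.718 mg/L × 897,045 L = 1541 g.
(b) Product at 14.1% available Cl: 1541 / 0.141 = 10,930 g.
(b) Volume: 10,930 g ÷ 1.12 g/mL = 9756 mL.

(a) 84.7 ppm; (b) 9.76 L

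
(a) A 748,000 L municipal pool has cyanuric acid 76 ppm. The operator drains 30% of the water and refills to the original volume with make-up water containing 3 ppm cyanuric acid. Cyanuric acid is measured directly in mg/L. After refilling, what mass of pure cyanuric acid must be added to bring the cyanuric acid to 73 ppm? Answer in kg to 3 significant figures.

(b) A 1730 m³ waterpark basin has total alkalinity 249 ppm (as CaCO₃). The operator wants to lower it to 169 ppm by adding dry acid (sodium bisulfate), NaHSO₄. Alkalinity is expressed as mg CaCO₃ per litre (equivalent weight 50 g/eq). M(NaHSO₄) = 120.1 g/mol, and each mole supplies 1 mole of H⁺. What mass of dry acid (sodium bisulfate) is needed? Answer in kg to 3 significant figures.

(a) 14.1 kg; (b) 332 kg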